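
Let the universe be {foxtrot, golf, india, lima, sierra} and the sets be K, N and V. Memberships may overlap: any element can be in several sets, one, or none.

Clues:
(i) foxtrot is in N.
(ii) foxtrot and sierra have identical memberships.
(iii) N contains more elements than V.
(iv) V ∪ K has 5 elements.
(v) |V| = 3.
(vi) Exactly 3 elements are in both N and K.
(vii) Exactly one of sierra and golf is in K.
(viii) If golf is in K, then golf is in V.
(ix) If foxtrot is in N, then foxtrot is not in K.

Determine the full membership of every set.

From (i): foxtrot ∈ N.
(ii): sierra matches foxtrot: sierra ∈ N.
(ix): foxtrot ∉ K.
(ii): sierra matches foxtrot: sierra ∉ K.
(vii) (exactly one): golf ∈ K.
(viii): golf ∈ V.
Suppose foxtrot ∉ V: no assignment then satisfies all the clues, so foxtrot ∈ V.

K = {golf, india, lima}; N = {foxtrot, golf, india, lima, sierra}; V = {foxtrot, golf, sierra}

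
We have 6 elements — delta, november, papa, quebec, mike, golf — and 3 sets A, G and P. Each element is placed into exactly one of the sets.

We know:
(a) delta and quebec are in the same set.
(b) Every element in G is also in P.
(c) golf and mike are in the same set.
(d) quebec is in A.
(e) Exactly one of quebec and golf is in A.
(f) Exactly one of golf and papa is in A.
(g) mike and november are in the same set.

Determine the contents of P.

P = {golf, mike, november}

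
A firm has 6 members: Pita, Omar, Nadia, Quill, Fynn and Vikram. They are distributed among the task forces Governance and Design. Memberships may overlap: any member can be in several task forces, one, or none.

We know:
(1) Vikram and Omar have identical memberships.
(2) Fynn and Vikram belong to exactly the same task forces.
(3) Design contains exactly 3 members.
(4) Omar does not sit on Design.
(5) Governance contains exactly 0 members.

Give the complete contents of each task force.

Governance = {}; Design = {Nadia, Pita, Quill}

From (4): Omar ∉ Design.
(1): Vikram matches Omar: Vikram ∉ Design.
(2): Fynn matches Vikram: Fynn ∉ Design.
(3): only 3 candidates remain for Design, so all are in.
(5): Governance already has 0, so the rest are out.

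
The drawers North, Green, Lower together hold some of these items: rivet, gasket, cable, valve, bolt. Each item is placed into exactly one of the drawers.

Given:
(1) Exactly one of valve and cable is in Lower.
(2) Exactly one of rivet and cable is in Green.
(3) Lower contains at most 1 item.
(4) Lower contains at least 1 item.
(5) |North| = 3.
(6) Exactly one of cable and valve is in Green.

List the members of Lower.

Lower = {valve}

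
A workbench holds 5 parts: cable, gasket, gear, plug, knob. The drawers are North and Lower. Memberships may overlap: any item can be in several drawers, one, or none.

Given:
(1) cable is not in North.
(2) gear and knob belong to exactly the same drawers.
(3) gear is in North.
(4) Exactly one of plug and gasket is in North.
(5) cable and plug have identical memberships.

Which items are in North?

North = {gasket, gear, knob}

From (1): cable ∉ North.
From (3): gear ∈ North.
(2): knob matches gear: knob ∈ North.
(5): plug matches cable: plug ∉ North.
(4) (exactly one): gasket ∈ North.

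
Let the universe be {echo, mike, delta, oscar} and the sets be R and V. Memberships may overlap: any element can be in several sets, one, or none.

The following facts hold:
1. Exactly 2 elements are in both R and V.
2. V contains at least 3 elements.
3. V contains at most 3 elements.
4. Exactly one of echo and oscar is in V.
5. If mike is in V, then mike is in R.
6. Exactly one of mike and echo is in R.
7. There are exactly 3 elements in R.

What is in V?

V = {delta, echo, mike}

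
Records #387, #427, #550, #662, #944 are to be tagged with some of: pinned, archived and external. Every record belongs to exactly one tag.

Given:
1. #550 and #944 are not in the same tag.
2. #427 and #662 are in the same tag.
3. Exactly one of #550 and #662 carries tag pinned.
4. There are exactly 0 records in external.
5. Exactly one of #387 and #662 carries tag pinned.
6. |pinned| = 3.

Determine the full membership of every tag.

(4): external already has 0, so the rest are out.
Suppose #387 ∈ pinned: no assignment then satisfies all the clues, so #387 ∉ pinned.

pinned = {#427, #662, #944}; archived = {#387, #550}; external = {}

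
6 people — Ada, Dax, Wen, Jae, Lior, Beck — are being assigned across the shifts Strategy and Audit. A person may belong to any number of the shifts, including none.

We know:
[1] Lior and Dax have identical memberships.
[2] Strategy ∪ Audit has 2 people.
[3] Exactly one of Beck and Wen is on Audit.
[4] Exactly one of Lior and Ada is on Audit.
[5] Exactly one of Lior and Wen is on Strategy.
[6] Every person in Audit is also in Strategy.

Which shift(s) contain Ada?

Ada: Audit, Strategy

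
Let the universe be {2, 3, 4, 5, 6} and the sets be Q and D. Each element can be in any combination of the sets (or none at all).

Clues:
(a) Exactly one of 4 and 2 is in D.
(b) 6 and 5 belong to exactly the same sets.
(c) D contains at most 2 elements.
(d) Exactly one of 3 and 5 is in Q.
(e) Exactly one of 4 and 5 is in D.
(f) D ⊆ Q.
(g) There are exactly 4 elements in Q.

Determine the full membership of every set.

Q = {2, 4, 5, 6}; D = {4}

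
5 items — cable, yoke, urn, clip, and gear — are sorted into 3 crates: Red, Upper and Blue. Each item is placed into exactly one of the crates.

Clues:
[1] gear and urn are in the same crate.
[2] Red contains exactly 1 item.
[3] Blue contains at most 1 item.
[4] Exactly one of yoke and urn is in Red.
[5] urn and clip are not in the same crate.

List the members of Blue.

Blue = {clip}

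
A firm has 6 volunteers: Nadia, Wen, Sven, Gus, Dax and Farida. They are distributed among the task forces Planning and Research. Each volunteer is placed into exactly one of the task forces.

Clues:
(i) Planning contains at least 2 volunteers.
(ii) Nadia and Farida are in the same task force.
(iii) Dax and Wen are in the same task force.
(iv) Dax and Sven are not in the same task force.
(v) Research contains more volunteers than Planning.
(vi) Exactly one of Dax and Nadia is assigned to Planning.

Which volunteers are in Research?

Research = {Farida, Gus, Nadia, Sven}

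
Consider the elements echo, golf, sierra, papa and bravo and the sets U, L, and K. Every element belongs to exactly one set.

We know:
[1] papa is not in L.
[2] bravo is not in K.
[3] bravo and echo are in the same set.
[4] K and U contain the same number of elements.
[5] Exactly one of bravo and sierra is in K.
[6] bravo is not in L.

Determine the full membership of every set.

U = {bravo, echo}; L = {golf}; K = {papa, sierra}

From (1): papa ∉ L.
From (2): bravo ∉ K.
From (6): bravo ∉ L.
(3): echo matches bravo: echo ∉ L.
(3): echo matches bravo: echo ∉ K.
(5) (exactly one): sierra ∈ K.
Only one set left: echo ∈ U.
Only one set left: bravo ∈ U.
Suppose golf ∈ U: no assignment then satisfies all the clues, so golf ∉ U.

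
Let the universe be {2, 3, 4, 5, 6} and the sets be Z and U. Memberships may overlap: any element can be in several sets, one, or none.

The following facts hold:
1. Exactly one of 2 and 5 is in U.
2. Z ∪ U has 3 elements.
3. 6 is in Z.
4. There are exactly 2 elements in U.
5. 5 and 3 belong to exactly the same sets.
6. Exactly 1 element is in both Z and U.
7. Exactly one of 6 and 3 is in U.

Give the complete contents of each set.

Z = {4, 6}; U = {2, 6}

From (3): 6 ∈ Z.
Suppose 2 ∈ Z: no assignment then satisfies all the clues, so 2 ∉ Z.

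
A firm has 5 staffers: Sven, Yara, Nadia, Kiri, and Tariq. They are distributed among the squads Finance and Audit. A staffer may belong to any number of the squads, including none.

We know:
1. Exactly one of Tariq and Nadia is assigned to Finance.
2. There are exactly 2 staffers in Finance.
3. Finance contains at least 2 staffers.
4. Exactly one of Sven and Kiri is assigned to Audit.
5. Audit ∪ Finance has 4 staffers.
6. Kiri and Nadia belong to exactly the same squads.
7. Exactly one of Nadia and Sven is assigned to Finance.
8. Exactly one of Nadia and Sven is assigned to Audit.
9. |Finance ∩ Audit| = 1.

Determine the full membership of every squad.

Finance = {Sven, Tariq}; Audit = {Kiri, Nadia, Tariq}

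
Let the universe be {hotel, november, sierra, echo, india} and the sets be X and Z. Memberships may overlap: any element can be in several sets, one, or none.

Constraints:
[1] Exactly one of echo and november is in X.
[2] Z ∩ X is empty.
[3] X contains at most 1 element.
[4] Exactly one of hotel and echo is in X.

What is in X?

X = {echo}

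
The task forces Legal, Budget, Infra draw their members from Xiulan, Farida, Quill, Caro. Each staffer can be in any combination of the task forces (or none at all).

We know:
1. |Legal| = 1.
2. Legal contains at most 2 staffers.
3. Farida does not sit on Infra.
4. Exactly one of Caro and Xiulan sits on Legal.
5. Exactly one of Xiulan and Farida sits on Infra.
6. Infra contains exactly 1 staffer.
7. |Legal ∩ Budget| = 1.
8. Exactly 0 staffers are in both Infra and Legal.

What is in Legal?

From (3): Farida ∉ Infra.
(5) (exactly one): Xiulan ∈ Infra.
(6): Infra already has 1, so the rest are out.
Suppose Xiulan ∈ Legal: no assignment then satisfies all the clues, so Xiulan ∉ Legal.

Legal = {Caro}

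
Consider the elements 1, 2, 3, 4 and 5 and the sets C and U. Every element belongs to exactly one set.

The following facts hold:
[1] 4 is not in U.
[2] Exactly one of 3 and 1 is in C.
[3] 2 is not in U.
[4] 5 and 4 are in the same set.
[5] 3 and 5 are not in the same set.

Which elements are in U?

U = {3}

From (1): 4 ∉ U.
From (3): 2 ∉ U.
(4): 5 matches 4: 5 ∉ U.
Only one set left: 2 ∈ C.
Only one set left: 4 ∈ C.
Only one set left: 5 ∈ C.
(5): 3 ∉ C.
Only one set left: 3 ∈ U.
(2) (exactly one): 1 ∈ C.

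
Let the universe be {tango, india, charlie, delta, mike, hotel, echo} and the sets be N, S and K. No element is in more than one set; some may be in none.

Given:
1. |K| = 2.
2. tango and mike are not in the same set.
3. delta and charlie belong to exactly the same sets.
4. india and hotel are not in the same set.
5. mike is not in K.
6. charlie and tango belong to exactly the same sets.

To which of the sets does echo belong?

echo: K

From (5): mike ∉ K.
Suppose echo ∈ N: no assignment then satisfies all the clues, so echo ∉ N.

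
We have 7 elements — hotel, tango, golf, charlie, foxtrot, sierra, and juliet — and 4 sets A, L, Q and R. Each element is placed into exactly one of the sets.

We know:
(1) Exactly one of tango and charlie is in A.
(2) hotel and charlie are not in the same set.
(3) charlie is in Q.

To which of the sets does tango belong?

tango: A

From (3): charlie ∈ Q.
(1) (exactly one): tango ∈ A.
(2): hotel ∉ Q.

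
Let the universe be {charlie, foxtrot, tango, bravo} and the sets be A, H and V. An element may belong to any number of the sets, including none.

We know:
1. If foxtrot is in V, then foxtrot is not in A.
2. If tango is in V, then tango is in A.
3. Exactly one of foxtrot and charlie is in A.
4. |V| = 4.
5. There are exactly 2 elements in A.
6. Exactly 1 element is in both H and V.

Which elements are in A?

(4): only 4 candidates remain for V, so all are in.
(1): foxtrot ∉ A.
(2): tango ∈ A.
(3) (exactly one): charlie ∈ A.
(5): A already has 2, so the rest are out.

A = {charlie, tango}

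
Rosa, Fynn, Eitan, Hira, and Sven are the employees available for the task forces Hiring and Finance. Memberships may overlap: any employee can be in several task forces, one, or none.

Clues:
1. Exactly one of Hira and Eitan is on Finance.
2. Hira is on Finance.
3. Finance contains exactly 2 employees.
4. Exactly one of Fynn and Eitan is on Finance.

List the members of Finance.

Finance = {Fynn, Hira}

From (2): Hira ∈ Finance.
(1) (exactly one): Eitan ∉ Finance.
(4) (exactly one): Fynn ∈ Finance.
(3): Finance already has 2, so the rest are out.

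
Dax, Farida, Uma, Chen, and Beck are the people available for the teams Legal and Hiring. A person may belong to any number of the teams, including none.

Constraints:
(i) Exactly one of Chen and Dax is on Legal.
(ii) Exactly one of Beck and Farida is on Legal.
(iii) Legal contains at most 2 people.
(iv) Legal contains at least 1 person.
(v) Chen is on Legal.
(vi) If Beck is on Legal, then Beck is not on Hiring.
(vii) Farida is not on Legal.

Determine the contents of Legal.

Legal = {Beck, Chen}

From (v): Chen ∈ Legal.
From (vii): Farida ∉ Legal.
(i) (exactly one): Dax ∉ Legal.
(ii) (exactly one): Beck ∈ Legal.
(iii): Legal already has 2, so the rest are out.
(vi): Beck ∉ Hiring.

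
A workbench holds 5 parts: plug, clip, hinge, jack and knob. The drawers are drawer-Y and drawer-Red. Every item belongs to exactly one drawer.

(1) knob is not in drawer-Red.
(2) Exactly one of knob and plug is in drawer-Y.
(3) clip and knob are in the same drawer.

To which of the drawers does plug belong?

plug: drawer-Red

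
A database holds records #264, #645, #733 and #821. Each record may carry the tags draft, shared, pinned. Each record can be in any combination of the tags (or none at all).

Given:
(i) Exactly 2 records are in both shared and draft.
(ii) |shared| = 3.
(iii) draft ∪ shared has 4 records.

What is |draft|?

3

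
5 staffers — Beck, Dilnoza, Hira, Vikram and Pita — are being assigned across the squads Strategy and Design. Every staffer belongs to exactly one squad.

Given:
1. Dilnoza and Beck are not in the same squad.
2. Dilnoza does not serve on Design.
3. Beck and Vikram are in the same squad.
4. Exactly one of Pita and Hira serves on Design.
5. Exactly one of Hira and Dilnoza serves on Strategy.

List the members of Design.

From (2): Dilnoza ∉ Design.
Only one squad left: Dilnoza ∈ Strategy.
(1): Beck ∉ Strategy.
(3): Vikram matches Beck: Vikram ∉ Strategy.
(5) (exactly one): Hira ∉ Strategy.
Only one squad left: Beck ∈ Design.
Only one squad left: Hira ∈ Design.
Only one squad left: Vikram ∈ Design.
(4) (exactly one): Pita ∉ Design.
Only one squad left: Pita ∈ Strategy.

Design = {Beck, Hira, Vikram}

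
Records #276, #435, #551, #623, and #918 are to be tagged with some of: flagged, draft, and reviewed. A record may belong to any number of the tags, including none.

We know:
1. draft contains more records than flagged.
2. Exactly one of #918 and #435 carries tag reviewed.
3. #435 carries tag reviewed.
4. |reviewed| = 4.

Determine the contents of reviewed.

reviewed = {#276, #435, #551, #623}

From (3): #435 ∈ reviewed.
(2) (exactly one): #918 ∉ reviewed.
(4): only 4 candidates remain for reviewed, so all are in.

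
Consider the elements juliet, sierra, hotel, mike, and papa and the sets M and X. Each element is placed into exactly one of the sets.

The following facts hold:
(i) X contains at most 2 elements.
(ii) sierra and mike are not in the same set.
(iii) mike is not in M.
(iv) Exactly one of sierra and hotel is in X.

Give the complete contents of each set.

M = {juliet, papa, sierra}; X = {hotel, mike}

From (iii): mike ∉ M.
Only one set left: mike ∈ X.
(ii): sierra ∉ X.
(iv) (exactly one): hotel ∈ X.
Only one set left: sierra ∈ M.
(i): X already has 2, so the rest are out.
Only one set left: juliet ∈ M.
Only one set left: papa ∈ M.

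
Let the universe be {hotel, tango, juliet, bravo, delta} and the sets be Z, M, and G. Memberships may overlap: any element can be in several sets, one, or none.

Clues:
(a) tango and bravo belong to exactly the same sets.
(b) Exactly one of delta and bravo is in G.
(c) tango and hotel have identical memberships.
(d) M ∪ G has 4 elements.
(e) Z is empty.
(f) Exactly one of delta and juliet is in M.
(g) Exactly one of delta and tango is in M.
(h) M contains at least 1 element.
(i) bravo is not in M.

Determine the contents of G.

G = {bravo, hotel, tango}

From (i): bravo ∉ M.
(a): tango matches bravo: tango ∉ M.
(c): hotel matches tango: hotel ∉ M.
(e): Z already has 0, so the rest are out.
(g) (exactly one): delta ∈ M.
(f) (exactly one): juliet ∉ M.
Suppose hotel ∉ G: no assignment then satisfies all the clues, so hotel ∈ G.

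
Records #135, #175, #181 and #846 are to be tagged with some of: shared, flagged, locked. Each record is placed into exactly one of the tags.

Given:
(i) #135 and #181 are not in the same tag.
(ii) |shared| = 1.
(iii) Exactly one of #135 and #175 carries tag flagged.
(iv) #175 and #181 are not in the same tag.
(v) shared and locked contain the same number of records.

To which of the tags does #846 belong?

#846: flagged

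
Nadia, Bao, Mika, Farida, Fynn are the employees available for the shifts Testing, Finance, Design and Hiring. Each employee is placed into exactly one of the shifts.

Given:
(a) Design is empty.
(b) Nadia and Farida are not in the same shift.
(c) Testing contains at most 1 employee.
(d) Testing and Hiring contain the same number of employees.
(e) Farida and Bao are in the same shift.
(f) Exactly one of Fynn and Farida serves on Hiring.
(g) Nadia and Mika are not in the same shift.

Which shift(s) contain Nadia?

Nadia: Testing

(a): Design already has 0, so the rest are out.
Suppose Nadia ∉ Testing: no assignment then satisfies all the clues, so Nadia ∈ Testing.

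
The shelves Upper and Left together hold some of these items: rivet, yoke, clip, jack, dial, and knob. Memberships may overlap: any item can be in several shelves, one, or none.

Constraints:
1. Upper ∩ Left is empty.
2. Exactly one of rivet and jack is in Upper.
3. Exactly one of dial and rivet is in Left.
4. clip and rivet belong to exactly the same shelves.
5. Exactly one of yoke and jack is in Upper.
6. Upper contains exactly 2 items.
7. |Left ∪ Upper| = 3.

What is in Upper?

Upper = {jack, knob}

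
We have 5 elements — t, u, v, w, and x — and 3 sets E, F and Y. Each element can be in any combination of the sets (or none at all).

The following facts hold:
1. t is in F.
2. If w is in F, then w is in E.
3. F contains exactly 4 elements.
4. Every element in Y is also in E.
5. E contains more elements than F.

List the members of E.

From (1): t ∈ F.
Suppose t ∉ E: no assignment then satisfies all the clues, so t ∈ E.

E = {t, u, v, w, x}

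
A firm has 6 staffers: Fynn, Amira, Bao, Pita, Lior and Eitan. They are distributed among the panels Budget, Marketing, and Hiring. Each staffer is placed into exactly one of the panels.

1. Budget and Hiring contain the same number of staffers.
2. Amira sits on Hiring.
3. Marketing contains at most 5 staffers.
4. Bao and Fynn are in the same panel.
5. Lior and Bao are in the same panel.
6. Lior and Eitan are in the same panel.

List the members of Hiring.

Hiring = {Amira}

From (2): Amira ∈ Hiring.
Suppose Fynn ∈ Hiring: no assignment then satisfies all the clues, so Fynn ∉ Hiring.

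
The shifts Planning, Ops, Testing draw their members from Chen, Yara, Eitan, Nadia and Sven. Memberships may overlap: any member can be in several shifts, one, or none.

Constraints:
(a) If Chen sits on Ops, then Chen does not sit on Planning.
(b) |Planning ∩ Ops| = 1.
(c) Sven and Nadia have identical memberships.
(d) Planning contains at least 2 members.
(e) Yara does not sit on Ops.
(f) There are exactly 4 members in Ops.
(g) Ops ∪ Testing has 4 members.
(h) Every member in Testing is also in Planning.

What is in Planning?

Planning = {Eitan, Yara}

From (e): Yara ∉ Ops.
(f): only 4 candidates remain for Ops, so all are in.
(a): Chen ∉ Planning.
(h) contrapositive: Chen ∉ Testing.
Suppose Yara ∉ Planning: no assignment then satisfies all the clues, so Yara ∈ Planning.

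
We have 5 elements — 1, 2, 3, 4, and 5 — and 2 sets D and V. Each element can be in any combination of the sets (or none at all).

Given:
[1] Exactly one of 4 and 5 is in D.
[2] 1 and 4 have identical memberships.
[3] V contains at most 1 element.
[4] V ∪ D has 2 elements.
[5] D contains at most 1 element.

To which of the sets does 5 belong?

5: D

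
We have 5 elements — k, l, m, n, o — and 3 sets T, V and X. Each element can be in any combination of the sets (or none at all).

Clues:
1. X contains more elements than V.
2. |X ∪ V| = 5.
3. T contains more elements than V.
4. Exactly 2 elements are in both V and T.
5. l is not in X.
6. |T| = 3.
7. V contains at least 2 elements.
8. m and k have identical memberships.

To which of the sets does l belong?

l: T, V

From (5): l ∉ X.
Suppose l ∉ T: no assignment then satisfies all the clues, so l ∈ T.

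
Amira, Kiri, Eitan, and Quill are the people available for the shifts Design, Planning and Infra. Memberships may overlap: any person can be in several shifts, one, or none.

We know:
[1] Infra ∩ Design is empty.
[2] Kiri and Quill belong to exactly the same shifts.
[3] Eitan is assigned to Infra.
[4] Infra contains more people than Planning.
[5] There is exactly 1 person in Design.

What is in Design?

Design = {Amira}

From (3): Eitan ∈ Infra.
(1) (disjoint): Eitan ∉ Design.
Suppose Amira ∉ Design: no assignment then satisfies all the clues, so Amira ∈ Design.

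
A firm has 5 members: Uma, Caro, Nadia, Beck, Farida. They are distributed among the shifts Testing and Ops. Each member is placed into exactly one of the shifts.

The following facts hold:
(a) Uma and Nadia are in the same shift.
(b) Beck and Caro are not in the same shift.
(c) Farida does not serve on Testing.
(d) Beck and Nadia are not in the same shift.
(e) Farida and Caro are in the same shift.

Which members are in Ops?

From (c): Farida ∉ Testing.
(e): Caro matches Farida: Caro ∉ Testing.
Only one shift left: Caro ∈ Ops.
Only one shift left: Farida ∈ Ops.
(b): Beck ∉ Ops.
Only one shift left: Beck ∈ Testing.
(d): Nadia ∉ Testing.
Only one shift left: Nadia ∈ Ops.
(a): Uma matches Nadia: Uma ∉ Testing.
(a): Uma matches Nadia: Uma ∈ Ops.

Ops = {Caro, Farida, Nadia, Uma}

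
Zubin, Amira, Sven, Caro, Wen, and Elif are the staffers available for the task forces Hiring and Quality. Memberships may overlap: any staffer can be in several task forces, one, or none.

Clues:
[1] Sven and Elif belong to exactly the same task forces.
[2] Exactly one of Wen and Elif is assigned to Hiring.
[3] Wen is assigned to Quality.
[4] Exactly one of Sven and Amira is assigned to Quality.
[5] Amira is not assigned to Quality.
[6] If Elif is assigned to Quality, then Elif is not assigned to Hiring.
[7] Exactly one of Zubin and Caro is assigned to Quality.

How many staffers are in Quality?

4

From (3): Wen ∈ Quality.
From (5): Amira ∉ Quality.
(4) (exactly one): Sven ∈ Quality.
(1): Elif matches Sven: Elif ∈ Quality.
(6): Elif ∉ Hiring.
(1): Sven matches Elif: Sven ∉ Hiring.
(2) (exactly one): Wen ∈ Hiring.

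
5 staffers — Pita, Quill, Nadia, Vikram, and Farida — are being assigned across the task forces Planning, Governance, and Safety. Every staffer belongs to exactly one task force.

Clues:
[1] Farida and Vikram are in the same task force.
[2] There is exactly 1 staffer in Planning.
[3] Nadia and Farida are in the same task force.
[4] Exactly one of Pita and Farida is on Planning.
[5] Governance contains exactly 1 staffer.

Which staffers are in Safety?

Safety = {Farida, Nadia, Vikram}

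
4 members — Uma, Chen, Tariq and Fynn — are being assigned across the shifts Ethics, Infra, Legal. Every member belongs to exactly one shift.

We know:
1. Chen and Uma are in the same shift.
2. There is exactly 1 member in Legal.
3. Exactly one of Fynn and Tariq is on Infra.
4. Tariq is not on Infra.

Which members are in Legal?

Legal = {Tariq}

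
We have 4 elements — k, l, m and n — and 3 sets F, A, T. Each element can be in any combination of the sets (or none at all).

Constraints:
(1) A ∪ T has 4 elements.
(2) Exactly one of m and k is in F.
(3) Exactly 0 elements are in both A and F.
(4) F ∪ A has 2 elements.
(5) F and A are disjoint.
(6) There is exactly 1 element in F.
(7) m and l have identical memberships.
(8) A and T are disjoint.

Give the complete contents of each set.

F = {k}; A = {n}; T = {k, l, m}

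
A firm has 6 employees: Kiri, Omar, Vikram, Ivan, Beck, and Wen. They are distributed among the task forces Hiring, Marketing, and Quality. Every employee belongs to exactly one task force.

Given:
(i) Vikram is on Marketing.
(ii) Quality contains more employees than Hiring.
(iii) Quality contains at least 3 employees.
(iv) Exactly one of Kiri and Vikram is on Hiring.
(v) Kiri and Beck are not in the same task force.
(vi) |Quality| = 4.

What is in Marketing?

From (i): Vikram ∈ Marketing.
(iv) (exactly one): Kiri ∈ Hiring.
(v): Beck ∉ Hiring.
(vi): only 4 candidates remain for Quality, so all are in.

Marketing = {Vikram}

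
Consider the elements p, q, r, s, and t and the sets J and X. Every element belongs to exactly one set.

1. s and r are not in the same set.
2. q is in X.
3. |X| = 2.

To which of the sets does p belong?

From (2): q ∈ X.
Suppose p ∉ J: no assignment then satisfies all the clues, so p ∈ J.

p: J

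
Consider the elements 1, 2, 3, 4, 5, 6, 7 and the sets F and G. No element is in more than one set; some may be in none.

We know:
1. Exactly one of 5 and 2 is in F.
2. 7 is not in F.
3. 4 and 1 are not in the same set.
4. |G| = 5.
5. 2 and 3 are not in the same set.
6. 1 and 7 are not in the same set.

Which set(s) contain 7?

7: G

From (2): 7 ∉ F.
Suppose 7 ∉ G: no assignment then satisfies all the clues, so 7 ∈ G.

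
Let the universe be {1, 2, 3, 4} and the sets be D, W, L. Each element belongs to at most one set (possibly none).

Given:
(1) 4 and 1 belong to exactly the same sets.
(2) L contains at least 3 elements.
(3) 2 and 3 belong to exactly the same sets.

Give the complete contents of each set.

D = {}; W = {}; L = {1, 2, 3, 4}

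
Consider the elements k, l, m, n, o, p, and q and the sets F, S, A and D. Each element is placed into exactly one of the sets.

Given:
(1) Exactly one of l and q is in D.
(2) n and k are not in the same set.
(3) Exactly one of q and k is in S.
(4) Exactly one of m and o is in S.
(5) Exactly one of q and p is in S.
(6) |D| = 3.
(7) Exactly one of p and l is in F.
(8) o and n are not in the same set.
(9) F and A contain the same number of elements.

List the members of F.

F = {p}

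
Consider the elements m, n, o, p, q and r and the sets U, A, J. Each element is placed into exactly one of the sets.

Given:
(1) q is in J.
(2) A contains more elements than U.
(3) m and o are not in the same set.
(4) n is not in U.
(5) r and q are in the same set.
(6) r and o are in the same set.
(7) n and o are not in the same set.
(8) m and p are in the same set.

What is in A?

A = {m, n, p}

From (1): q ∈ J.
From (4): n ∉ U.
(5): r matches q: r ∉ U.
(5): r matches q: r ∉ A.
(5): r matches q: r ∈ J.
(6): o matches r: o ∉ U.
(6): o matches r: o ∉ A.
(6): o matches r: o ∈ J.
(7): n ∉ J.
Only one set left: n ∈ A.
(3): m ∉ J.
Suppose m ∉ A: no assignment then satisfies all the clues, so m ∈ A.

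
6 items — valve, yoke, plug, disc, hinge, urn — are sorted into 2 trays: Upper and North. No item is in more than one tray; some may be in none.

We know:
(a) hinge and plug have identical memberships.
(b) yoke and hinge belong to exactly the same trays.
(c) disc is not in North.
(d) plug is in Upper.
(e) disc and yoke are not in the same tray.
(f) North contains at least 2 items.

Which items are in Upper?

Upper = {hinge, plug, yoke}

From (c): disc ∉ North.
From (d): plug ∈ Upper.
(a): hinge matches plug: hinge ∈ Upper.
(b): yoke matches hinge: yoke ∈ Upper.
(e): disc ∉ Upper.
(f): only 2 candidates remain for North, so all are in.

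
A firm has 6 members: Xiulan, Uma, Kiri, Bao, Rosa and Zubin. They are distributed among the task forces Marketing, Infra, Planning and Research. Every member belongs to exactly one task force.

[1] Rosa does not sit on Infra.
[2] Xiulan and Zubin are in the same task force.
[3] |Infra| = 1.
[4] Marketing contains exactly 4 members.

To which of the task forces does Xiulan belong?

Xiulan: Marketing

From (1): Rosa ∉ Infra.
Suppose Xiulan ∉ Marketing: no assignment then satisfies all the clues, so Xiulan ∈ Marketing.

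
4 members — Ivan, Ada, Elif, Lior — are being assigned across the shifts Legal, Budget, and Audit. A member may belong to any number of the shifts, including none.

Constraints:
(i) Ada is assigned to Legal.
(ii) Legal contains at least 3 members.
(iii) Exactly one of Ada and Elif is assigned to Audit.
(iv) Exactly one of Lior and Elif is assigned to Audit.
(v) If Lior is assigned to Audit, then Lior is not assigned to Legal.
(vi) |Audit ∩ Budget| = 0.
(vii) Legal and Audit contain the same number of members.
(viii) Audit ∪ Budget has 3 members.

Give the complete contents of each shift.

Legal = {Ada, Elif, Ivan}; Budget = {}; Audit = {Ada, Ivan, Lior}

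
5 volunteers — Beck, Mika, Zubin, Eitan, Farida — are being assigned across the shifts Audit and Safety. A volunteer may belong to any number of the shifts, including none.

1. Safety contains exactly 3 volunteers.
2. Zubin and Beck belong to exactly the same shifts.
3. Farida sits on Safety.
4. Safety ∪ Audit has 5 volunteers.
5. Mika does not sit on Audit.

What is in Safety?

Safety = {Eitan, Farida, Mika}

From (3): Farida ∈ Safety.
From (5): Mika ∉ Audit.
Suppose Beck ∈ Safety: no assignment then satisfies all the clues, so Beck ∉ Safety.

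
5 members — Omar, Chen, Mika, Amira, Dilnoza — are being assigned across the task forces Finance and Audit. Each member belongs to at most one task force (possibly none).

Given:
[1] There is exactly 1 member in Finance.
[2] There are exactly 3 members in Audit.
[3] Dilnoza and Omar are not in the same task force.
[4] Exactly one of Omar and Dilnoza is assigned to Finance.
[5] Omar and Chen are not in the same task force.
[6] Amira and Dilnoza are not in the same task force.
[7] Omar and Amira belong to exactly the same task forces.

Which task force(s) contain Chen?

Chen: none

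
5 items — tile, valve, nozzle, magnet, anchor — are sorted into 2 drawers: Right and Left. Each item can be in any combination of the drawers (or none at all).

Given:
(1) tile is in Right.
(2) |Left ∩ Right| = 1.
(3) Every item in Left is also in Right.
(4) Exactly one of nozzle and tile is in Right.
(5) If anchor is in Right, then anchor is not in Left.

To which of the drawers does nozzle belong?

nozzle: none

From (1): tile ∈ Right.
(4) (exactly one): nozzle ∉ Right.
(3) contrapositive: nozzle ∉ Left.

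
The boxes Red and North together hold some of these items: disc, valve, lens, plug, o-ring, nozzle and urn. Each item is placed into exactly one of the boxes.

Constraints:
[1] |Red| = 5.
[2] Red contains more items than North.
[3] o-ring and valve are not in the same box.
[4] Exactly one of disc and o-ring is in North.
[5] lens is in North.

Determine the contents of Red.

Red = {disc, nozzle, plug, urn, valve}

From (5): lens ∈ North.
Suppose disc ∉ Red: no assignment then satisfies all the clues, so disc ∈ Red.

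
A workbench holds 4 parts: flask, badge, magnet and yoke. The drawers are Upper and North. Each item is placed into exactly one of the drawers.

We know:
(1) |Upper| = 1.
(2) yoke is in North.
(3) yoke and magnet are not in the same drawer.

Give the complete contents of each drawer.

From (2): yoke ∈ North.
(3): magnet ∉ North.
Only one drawer left: magnet ∈ Upper.
(1): Upper already has 1, so the rest are out.
Only one drawer left: flask ∈ North.
Only one drawer left: badge ∈ North.

Upper = {magnet}; North = {badge, flask, yoke}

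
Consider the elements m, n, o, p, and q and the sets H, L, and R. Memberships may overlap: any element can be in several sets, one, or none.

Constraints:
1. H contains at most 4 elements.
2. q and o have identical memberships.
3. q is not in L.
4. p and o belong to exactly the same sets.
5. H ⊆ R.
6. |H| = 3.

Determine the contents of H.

H = {o, p, q}

From (3): q ∉ L.
(2): o matches q: o ∉ L.
(4): p matches o: p ∉ L.
Suppose m ∈ H: no assignment then satisfies all the clues, so m ∉ H.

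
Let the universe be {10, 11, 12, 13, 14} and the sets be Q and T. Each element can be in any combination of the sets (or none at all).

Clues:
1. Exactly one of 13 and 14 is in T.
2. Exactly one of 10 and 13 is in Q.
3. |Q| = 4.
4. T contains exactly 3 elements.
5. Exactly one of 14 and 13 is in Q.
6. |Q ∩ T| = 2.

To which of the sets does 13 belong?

13: T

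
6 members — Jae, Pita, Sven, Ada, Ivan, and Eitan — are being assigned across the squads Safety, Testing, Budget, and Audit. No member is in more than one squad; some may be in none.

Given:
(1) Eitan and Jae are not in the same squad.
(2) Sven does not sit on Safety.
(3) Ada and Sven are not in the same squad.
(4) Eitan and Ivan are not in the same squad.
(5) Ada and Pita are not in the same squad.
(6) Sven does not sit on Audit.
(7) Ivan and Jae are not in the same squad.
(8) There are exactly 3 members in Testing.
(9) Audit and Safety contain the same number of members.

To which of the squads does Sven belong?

Sven: Testing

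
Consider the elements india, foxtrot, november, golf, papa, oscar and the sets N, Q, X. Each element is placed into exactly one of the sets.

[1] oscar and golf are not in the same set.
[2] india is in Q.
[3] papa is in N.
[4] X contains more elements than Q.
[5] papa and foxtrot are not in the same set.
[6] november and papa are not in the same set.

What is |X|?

From (2): india ∈ Q.
From (3): papa ∈ N.
(5): foxtrot ∉ N.
(6): november ∉ N.
Suppose foxtrot ∈ Q: no assignment then satisfies all the clues, so foxtrot ∉ Q.

3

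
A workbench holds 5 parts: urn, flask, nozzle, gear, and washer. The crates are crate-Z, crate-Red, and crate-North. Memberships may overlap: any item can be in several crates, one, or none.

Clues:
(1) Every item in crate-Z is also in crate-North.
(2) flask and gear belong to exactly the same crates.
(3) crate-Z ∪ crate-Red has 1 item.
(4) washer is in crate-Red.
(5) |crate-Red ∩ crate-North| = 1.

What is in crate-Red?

crate-Red = {washer}

From (4): washer ∈ crate-Red.
Suppose urn ∈ crate-Red: no assignment then satisfies all the clues, so urn ∉ crate-Red.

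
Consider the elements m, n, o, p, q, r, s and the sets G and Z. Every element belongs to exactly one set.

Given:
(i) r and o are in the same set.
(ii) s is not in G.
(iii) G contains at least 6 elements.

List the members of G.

From (ii): s ∉ G.
(iii): only 6 candidates remain for G, so all are in.
Only one set left: s ∈ Z.

G = {m, n, o, p, q, r}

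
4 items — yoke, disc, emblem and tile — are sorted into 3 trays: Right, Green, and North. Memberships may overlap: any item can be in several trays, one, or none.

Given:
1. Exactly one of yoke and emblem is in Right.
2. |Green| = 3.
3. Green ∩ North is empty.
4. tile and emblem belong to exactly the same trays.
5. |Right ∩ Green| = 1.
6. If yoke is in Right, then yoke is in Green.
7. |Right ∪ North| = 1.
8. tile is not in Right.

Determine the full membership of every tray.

Right = {yoke}; Green = {emblem, tile, yoke}; North = {}

From (8): tile ∉ Right.
(4): emblem matches tile: emblem ∉ Right.
(1) (exactly one): yoke ∈ Right.
(6): yoke ∈ Green.
(3) (disjoint): yoke ∉ North.
Suppose disc ∈ Right: no assignment then satisfies all the clues, so disc ∉ Right.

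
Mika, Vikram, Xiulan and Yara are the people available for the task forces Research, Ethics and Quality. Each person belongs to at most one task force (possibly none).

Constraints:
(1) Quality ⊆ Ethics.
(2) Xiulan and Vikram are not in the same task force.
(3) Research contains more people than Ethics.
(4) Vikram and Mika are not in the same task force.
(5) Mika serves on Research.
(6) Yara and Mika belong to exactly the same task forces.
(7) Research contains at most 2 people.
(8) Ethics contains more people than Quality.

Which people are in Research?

From (5): Mika ∈ Research.
(4): Vikram ∉ Research.
(6): Yara matches Mika: Yara ∈ Research.
(7): Research already has 2, so the rest are out.

Research = {Mika, Yara}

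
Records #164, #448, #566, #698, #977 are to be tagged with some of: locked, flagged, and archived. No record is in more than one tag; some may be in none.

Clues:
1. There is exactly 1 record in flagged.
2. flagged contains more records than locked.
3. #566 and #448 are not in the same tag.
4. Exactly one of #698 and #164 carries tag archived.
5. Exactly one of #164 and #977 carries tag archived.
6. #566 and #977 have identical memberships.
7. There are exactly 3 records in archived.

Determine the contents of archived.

archived = {#566, #698, #977}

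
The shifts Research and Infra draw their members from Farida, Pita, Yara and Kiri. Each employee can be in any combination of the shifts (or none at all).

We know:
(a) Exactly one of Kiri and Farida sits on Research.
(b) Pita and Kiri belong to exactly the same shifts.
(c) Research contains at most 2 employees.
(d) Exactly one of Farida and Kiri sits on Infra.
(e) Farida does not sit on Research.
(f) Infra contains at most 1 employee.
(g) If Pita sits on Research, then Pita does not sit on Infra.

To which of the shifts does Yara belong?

Yara: none

From (e): Farida ∉ Research.
(a) (exactly one): Kiri ∈ Research.
(b): Pita matches Kiri: Pita ∈ Research.
(c): Research already has 2, so the rest are out.
(g): Pita ∉ Infra.
(b): Kiri matches Pita: Kiri ∉ Infra.
(d) (exactly one): Farida ∈ Infra.
(f): Infra already has 1, so the rest are out.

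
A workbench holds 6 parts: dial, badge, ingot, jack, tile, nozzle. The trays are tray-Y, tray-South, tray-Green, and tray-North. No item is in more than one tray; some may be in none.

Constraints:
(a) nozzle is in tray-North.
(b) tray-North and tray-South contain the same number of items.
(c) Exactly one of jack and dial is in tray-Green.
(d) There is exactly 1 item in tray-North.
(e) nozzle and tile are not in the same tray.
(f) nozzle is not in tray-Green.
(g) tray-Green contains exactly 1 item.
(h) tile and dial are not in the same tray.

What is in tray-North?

From (a): nozzle ∈ tray-North.
(d): tray-North already has 1, so the rest are out.

tray-North = {nozzle}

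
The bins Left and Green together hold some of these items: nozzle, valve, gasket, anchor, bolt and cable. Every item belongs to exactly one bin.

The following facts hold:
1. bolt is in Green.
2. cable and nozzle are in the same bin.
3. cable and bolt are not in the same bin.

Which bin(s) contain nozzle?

From (1): bolt ∈ Green.
(3): cable ∉ Green.
Only one bin left: cable ∈ Left.
(2): nozzle matches cable: nozzle ∈ Left.

nozzle: Left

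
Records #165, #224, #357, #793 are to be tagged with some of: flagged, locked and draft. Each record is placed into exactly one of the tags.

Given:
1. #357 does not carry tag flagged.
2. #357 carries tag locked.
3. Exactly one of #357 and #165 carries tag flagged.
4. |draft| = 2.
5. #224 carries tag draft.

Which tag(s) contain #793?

#793: draft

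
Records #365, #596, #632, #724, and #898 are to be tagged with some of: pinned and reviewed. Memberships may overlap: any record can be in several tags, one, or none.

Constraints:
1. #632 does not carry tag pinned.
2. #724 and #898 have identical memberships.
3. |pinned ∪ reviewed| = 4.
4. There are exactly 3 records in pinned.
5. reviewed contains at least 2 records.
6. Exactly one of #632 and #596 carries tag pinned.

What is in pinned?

pinned = {#596, #724, #898}

From (1): #632 ∉ pinned.
(6) (exactly one): #596 ∈ pinned.
Suppose #365 ∈ pinned: no assignment then satisfies all the clues, so #365 ∉ pinned.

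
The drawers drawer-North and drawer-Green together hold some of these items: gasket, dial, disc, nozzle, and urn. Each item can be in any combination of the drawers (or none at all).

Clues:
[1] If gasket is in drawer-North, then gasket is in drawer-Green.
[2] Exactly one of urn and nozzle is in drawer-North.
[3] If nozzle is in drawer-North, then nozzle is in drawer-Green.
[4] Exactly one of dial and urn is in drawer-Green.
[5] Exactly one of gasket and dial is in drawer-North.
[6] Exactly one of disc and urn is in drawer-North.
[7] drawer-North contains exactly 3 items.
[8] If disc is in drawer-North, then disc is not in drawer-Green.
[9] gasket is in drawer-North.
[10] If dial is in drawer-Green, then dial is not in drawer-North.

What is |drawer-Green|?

3

From (9): gasket ∈ drawer-North.
(1): gasket ∈ drawer-Green.
(5) (exactly one): dial ∉ drawer-North.
Suppose disc ∉ drawer-North: no assignment then satisfies all the clues, so disc ∈ drawer-North.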